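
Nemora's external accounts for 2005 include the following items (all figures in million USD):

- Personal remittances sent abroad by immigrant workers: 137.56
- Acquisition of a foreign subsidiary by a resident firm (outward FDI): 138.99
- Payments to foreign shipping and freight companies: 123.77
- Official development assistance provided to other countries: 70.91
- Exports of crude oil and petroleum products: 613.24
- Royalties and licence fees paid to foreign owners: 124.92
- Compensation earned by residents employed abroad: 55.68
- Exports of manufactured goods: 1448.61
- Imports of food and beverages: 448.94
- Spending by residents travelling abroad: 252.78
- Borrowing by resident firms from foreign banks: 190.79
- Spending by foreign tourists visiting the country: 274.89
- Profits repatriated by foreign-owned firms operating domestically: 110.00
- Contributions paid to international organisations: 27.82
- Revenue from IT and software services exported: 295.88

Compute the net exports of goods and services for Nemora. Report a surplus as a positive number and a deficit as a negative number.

1682.21

Goods: -448.94 + 1448.61 + 613.24 = 1612.91
Services: 295.88 + 274.89 - 123.77 - 252.78 - 124.92 = 69.30
Trade balance = 1612.91 + 69.30 = 1682.21
(Excluded from the trade balance — secondary income: personal remittances sent abroad by immigrant workers 137.56, official development assistance provided to other countries 70.91, contributions paid to international organisations 27.82; financial account: acquisition of a foreign subsidiary by a resident firm (outward FDI) 138.99, borrowing by resident firms from foreign banks 190.79; primary income: compensation earned by residents employed abroad 55.68, profits repatriated by foreign-owned firms operating domestically 110.00.)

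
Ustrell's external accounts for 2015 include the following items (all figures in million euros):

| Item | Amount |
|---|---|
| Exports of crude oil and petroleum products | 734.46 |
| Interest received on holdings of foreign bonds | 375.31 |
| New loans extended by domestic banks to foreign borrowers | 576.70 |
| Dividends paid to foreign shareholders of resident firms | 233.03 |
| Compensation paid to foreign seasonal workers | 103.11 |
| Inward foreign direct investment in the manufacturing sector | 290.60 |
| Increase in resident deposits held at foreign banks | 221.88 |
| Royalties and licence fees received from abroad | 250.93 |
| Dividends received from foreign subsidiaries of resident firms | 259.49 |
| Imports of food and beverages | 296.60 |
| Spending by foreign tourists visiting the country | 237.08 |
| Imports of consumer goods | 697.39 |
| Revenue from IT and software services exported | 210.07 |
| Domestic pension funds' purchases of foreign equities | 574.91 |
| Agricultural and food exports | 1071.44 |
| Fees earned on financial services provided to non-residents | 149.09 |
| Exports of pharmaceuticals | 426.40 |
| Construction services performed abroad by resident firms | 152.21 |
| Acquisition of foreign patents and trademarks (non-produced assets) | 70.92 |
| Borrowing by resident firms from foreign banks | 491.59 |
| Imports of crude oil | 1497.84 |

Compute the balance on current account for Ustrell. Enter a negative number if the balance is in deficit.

1038.51

Goods: -697.39 + 734.46 - 296.60 + 1071.44 + 426.40 - 1497.84 = -259.53
Services: 210.07 + 152.21 + 250.93 + 237.08 + 149.09 = 999.38
Primary income: 375.31 + 259.49 - 103.11 - 233.03 = 298.66
Current account = (-259.53) + 999.38 + 298.66 = 1038.51
(Excluded from the current account — financial account: new loans extended by domestic banks to foreign borrowers 576.70, inward foreign direct investment in the manufacturing sector 290.60, increase in resident deposits held at foreign banks 221.88, domestic pension funds' purchases of foreign equities 574.91, borrowing by resident firms from foreign banks 491.59; capital account: acquisition of foreign patents and trademarks (non-produced assets) 70.92.)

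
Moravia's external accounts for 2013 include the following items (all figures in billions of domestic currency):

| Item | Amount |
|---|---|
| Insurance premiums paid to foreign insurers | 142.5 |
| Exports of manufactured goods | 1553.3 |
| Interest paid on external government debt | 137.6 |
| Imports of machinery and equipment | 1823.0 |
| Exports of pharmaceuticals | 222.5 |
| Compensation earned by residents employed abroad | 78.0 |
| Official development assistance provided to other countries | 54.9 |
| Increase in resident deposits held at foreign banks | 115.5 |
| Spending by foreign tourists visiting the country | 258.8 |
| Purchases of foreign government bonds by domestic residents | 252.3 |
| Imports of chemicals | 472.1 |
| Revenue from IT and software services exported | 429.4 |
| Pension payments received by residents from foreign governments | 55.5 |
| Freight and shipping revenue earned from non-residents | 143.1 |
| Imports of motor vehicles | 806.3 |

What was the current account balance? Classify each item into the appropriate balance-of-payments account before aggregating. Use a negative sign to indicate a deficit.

Goods: -806.3 - 1823.0 + 1553.3 + 222.5 - 472.1 = -1325.6
Services: -142.5 + 429.4 + 143.1 + 258.8 = 688.8
Primary income: 78.0 - 137.6 = -59.6
Secondary income: -54.9 + 55.5 = 0.6
Current account = (-1325.6) + 688.8 + (-59.6) + 0.6 = -695.8
(Excluded from the current account — financial account: increase in resident deposits held at foreign banks 115.5, purchases of foreign government bonds by domestic residents 252.3.)

-695.8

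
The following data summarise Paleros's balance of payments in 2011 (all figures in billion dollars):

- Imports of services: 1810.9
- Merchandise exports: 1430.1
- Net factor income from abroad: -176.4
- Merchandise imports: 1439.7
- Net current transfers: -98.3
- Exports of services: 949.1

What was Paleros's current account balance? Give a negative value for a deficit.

-1146.1

Goods balance = 1430.1 - 1439.7 = -9.6
Services balance = 949.1 - 1810.9 = -861.8
Trade balance (goods + services) = -9.6 + (-861.8) = -871.4
Net primary income = -176.4
Net secondary income = -98.3
Current account = -871.4 + (-176.4) + (-98.3) = -1146.1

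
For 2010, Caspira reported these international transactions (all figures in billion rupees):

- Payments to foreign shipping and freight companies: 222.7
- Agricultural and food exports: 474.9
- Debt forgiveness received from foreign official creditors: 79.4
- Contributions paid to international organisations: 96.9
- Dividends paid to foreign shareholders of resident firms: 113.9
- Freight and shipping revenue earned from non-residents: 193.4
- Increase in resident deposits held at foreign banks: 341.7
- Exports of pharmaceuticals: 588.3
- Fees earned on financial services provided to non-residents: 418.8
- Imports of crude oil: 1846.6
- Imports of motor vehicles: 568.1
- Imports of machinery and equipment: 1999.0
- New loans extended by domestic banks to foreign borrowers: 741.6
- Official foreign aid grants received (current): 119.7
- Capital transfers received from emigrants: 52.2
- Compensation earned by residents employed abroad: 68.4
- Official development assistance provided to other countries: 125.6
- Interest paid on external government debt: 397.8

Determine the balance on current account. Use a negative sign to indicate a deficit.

Goods: -1846.6 + 474.9 + 588.3 - 568.1 - 1999.0 = -3350.5
Services: -222.7 + 193.4 + 418.8 = 389.5
Primary income: 68.4 - 397.8 - 113.9 = -443.3
Secondary income: -96.9 + 119.7 - 125.6 = -102.8
Current account = (-3350.5) + 389.5 + (-443.3) + (-102.8) = -3507.1
(Excluded from the current account — capital account: debt forgiveness received from foreign official creditors 79.4, capital transfers received from emigrants 52.2; financial account: increase in resident deposits held at foreign banks 341.7, new loans extended by domestic banks to foreign borrowers 741.6.)

-3507.1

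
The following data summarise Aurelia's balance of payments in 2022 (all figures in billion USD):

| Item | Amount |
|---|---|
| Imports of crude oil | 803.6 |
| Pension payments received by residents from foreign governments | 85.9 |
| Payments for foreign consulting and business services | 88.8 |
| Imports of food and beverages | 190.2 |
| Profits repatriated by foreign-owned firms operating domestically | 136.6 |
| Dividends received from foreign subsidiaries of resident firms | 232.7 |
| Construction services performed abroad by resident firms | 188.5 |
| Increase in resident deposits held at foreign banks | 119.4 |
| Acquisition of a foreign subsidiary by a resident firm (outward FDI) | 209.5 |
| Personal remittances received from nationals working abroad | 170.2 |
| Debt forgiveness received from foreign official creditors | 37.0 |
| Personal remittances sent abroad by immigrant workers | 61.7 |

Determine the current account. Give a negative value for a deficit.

-603.6

Goods: -803.6 - 190.2 = -993.8
Services: 188.5 - 88.8 = 99.7
Primary income: 232.7 - 136.6 = 96.1
Secondary income: 85.9 + 170.2 - 61.7 = 194.4
Current account = (-993.8) + 99.7 + 96.1 + 194.4 = -603.6
(Excluded from the current account — financial account: increase in resident deposits held at foreign banks 119.4, acquisition of a foreign subsidiary by a resident firm (outward FDI) 209.5; capital account: debt forgiveness received from foreign official creditors 37.0.)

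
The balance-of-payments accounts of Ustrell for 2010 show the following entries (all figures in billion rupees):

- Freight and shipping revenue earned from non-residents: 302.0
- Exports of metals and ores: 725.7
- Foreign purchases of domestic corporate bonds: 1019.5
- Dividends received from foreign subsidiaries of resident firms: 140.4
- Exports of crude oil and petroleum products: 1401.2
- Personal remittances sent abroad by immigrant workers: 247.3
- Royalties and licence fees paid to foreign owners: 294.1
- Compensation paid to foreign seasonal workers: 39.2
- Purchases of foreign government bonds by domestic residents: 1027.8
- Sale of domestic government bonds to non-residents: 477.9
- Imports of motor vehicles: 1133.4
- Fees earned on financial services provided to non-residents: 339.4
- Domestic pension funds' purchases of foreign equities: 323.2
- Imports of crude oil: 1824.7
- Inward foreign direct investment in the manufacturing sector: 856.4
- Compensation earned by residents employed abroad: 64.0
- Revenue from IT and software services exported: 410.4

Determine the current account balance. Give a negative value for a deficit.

Goods: -1133.4 + 1401.2 + 725.7 - 1824.7 = -831.2
Services: -294.1 + 410.4 + 339.4 + 302.0 = 757.7
Primary income: 140.4 - 39.2 + 64.0 = 165.2
Secondary income: -247.3
Current account = (-831.2) + 757.7 + 165.2 + (-247.3) = -155.6
(Excluded from the current account — financial account: foreign purchases of domestic corporate bonds 1019.5, purchases of foreign government bonds by domestic residents 1027.8, sale of domestic government bonds to non-residents 477.9, domestic pension funds' purchases of foreign equities 323.2, inward foreign direct investment in the manufacturing sector 856.4.)

-155.6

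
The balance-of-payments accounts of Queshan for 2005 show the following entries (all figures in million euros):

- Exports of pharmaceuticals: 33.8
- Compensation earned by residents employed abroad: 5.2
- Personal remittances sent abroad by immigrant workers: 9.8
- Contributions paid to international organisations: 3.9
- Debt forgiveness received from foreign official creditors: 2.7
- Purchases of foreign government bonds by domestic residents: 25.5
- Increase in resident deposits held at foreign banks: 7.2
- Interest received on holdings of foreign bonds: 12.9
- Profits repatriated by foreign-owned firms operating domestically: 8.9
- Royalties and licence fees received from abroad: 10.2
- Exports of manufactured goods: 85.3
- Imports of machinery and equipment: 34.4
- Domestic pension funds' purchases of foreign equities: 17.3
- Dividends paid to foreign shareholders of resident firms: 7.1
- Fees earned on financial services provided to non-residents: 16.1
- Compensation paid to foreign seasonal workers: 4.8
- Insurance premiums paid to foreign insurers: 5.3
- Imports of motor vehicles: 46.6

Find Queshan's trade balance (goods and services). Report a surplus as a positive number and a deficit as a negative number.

59.1

Goods: -34.4 + 33.8 - 46.6 + 85.3 = 38.1
Services: -5.3 + 16.1 + 10.2 = 21.0
Trade balance = 38.1 + 21.0 = 59.1
(Excluded from the trade balance — primary income: compensation earned by residents employed abroad 5.2, interest received on holdings of foreign bonds 12.9, profits repatriated by foreign-owned firms operating domestically 8.9, dividends paid to foreign shareholders of resident firms 7.1, compensation paid to foreign seasonal workers 4.8; secondary income: personal remittances sent abroad by immigrant workers 9.8, contributions paid to international organisations 3.9; capital account: debt forgiveness received from foreign official creditors 2.7; financial account: purchases of foreign government bonds by domestic residents 25.5, increase in resident deposits held at foreign banks 7.2, domestic pension funds' purchases of foreign equities 17.3.)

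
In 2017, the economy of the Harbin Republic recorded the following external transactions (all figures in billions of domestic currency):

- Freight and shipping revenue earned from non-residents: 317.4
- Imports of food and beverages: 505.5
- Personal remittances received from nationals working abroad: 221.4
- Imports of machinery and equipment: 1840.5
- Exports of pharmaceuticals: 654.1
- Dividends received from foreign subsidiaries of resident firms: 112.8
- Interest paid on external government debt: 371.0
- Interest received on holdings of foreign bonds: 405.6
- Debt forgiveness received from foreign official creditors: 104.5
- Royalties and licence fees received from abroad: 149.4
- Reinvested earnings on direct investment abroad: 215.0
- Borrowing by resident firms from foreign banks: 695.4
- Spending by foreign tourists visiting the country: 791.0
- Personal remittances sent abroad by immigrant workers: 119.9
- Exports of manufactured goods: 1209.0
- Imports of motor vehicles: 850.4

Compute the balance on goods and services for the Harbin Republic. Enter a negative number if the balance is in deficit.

Goods: -505.5 + 654.1 + 1209.0 - 1840.5 - 850.4 = -1333.3
Services: 791.0 + 317.4 + 149.4 = 1257.8
Trade balance = -1333.3 + 1257.8 = -75.5
(Excluded from the trade balance — secondary income: personal remittances received from nationals working abroad 221.4, personal remittances sent abroad by immigrant workers 119.9; primary income: dividends received from foreign subsidiaries of resident firms 112.8, interest paid on external government debt 371.0, interest received on holdings of foreign bonds 405.6, reinvested earnings on direct investment abroad 215.0; capital account: debt forgiveness received from foreign official creditors 104.5; financial account: borrowing by resident firms from foreign banks 695.4.)

-75.5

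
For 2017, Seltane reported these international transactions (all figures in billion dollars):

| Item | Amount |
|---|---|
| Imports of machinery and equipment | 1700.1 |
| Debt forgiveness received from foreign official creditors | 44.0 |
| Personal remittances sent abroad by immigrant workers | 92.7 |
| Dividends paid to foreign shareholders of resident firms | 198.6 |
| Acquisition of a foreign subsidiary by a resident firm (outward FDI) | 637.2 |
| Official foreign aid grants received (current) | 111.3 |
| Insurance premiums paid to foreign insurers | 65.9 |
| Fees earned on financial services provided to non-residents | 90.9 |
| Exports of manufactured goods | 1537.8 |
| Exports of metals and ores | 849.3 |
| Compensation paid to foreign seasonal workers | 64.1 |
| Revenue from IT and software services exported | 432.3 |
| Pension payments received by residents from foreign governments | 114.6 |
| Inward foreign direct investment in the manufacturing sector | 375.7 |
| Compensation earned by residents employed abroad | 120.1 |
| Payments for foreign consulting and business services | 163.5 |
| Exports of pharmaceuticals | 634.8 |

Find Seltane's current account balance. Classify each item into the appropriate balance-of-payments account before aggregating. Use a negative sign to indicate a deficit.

1606.2

Goods: 849.3 + 1537.8 - 1700.1 + 634.8 = 1321.8
Services: -65.9 + 432.3 + 90.9 - 163.5 = 293.8
Primary income: -64.1 - 198.6 + 120.1 = -142.6
Secondary income: 114.6 + 111.3 - 92.7 = 133.2
Current account = 1321.8 + 293.8 + (-142.6) + 133.2 = 1606.2
(Excluded from the current account — capital account: debt forgiveness received from foreign official creditors 44.0; financial account: acquisition of a foreign subsidiary by a resident firm (outward FDI) 637.2, inward foreign direct investment in the manufacturing sector 375.7.)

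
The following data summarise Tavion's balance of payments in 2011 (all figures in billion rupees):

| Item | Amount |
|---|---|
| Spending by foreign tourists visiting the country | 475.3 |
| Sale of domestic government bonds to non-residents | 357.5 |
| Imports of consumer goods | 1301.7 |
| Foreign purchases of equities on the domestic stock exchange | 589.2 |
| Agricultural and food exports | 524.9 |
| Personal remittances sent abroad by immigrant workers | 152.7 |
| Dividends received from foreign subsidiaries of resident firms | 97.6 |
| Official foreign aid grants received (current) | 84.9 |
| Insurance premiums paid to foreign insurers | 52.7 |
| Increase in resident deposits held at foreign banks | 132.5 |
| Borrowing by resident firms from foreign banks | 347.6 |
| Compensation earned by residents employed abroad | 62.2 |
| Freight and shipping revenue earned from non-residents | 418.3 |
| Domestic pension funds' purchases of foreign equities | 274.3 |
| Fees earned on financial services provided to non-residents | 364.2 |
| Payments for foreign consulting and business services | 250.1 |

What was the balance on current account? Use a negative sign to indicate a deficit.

Goods: 524.9 - 1301.7 = -776.8
Services: 418.3 + 475.3 - 52.7 - 250.1 + 364.2 = 955.0
Primary income: 97.6 + 62.2 = 159.8
Secondary income: -152.7 + 84.9 = -67.8
Current account = (-776.8) + 955.0 + 159.8 + (-67.8) = 270.2
(Excluded from the current account — financial account: sale of domestic government bonds to non-residents 357.5, foreign purchases of equities on the domestic stock exchange 589.2, increase in resident deposits held at foreign banks 132.5, borrowing by resident firms from foreign banks 347.6, domestic pension funds' purchases of foreign equities 274.3.)

270.2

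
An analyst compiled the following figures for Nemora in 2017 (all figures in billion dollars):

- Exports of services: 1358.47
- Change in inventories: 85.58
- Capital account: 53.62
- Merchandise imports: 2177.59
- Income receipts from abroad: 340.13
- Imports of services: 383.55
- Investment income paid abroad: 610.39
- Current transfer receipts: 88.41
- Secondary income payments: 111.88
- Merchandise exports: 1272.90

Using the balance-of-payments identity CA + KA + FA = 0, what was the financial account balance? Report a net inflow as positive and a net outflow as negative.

Goods balance = 1272.90 - 2177.59 = -904.69
Services balance = 1358.47 - 383.55 = 974.92
Trade balance (goods + services) = -904.69 + 974.92 = 70.23
Net primary income = 340.13 - 610.39 = -270.26
Net secondary income = 88.41 - 111.88 = -23.47
Current account = 70.23 + (-270.26) + (-23.47) = -223.50
Financial account = -(-223.50 + 53.62) = 169.88

169.88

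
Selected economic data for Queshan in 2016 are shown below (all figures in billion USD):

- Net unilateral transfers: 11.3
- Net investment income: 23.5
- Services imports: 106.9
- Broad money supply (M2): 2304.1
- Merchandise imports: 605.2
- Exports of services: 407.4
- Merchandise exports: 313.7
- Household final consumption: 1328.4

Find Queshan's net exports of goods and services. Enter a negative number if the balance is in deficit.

9.0

Goods balance = 313.7 - 605.2 = -291.5
Services balance = 407.4 - 106.9 = 300.5
Trade balance (goods + services) = -291.5 + 300.5 = 9.0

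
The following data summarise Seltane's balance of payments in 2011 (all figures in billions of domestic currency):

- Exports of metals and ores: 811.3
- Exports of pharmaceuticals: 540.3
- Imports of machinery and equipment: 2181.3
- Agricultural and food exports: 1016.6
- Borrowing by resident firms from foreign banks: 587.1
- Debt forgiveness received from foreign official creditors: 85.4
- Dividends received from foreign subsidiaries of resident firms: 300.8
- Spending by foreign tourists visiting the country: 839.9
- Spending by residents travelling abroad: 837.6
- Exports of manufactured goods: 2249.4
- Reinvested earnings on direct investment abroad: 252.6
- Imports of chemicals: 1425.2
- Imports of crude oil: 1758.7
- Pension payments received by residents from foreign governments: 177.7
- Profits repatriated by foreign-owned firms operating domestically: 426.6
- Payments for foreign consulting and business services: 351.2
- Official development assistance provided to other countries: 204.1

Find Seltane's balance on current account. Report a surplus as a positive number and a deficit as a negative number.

-996.1

Goods: 1016.6 - 2181.3 + 540.3 - 1425.2 - 1758.7 + 2249.4 + 811.3 = -747.6
Services: 839.9 - 351.2 - 837.6 = -348.9
Primary income: 252.6 - 426.6 + 300.8 = 126.8
Secondary income: -204.1 + 177.7 = -26.4
Current account = (-747.6) + (-348.9) + 126.8 + (-26.4) = -996.1
(Excluded from the current account — financial account: borrowing by resident firms from foreign banks 587.1; capital account: debt forgiveness received from foreign official creditors 85.4.)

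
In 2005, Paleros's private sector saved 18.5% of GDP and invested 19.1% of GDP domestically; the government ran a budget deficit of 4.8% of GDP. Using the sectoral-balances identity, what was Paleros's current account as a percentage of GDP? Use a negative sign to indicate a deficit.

By the sectoral-balances identity, CA = (S_private - I) + (T - G).
Private balance = 18.5 - 19.1 = -0.6
Government balance (T - G) = -4.8
CA = -0.6 + (-4.8) = -5.4

-5.4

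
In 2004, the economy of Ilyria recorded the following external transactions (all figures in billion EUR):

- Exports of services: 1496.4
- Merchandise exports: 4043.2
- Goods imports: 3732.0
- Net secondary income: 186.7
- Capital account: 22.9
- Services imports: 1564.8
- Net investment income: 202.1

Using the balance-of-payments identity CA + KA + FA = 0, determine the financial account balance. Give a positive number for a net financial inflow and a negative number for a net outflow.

-654.5

Goods balance = 4043.2 - 3732.0 = 311.2
Services balance = 1496.4 - 1564.8 = -68.4
Trade balance (goods + services) = 311.2 + (-68.4) = 242.8
Net primary income = 202.1
Net secondary income = 186.7
Current account = 242.8 + 202.1 + 186.7 = 631.6
Financial account = -(631.6 + 22.9) = -654.5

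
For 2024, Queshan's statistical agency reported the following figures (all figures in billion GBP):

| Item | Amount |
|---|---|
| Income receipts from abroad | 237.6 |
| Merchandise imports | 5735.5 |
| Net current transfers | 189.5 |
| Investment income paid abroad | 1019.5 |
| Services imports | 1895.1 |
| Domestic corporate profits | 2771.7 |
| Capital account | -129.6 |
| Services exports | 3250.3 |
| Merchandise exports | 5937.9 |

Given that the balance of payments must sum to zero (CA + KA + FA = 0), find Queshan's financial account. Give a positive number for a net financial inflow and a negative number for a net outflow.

Goods balance = 5937.9 - 5735.5 = 202.4
Services balance = 3250.3 - 1895.1 = 1355.2
Trade balance (goods + services) = 202.4 + 1355.2 = 1557.6
Net primary income = 237.6 - 1019.5 = -781.9
Net secondary income = 189.5
Current account = 1557.6 + (-781.9) + 189.5 = 965.2
Financial account = -(965.2 + (-129.6)) = -835.6

-835.6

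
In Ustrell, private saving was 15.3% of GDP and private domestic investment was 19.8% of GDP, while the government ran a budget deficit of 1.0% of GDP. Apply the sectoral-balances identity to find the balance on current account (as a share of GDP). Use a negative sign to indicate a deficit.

By the sectoral-balances identity, CA = (S_private - I) + (T - G).
Private balance = 15.3 - 19.8 = -4.5
Government balance (T - G) = -1.0
CA = -4.5 + (-1.0) = -5.5

-5.5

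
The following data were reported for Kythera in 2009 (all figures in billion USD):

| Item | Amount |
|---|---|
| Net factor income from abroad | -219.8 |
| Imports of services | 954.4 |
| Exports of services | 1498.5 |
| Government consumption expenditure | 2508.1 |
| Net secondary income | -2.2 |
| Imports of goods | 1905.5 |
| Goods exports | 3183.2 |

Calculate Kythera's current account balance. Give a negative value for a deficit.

1599.8

Goods balance = 3183.2 - 1905.5 = 1277.7
Services balance = 1498.5 - 954.4 = 544.1
Trade balance (goods + services) = 1277.7 + 544.1 = 1821.8
Net primary income = -219.8
Net secondary income = -2.2
Current account = 1821.8 + (-219.8) + (-2.2) = 1599.8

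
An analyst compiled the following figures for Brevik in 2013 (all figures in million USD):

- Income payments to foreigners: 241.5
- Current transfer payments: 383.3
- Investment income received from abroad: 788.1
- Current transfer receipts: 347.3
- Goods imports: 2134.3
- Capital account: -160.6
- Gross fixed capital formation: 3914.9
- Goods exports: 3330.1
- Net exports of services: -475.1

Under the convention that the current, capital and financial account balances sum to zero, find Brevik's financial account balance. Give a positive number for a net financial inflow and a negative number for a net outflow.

-1070.7

Goods balance = 3330.1 - 2134.3 = 1195.8
Services balance = -475.1
Trade balance (goods + services) = 1195.8 + (-475.1) = 720.7
Net primary income = 788.1 - 241.5 = 546.6
Net secondary income = 347.3 - 383.3 = -36.0
Current account = 720.7 + 546.6 + (-36.0) = 1231.3
Financial account = -(1231.3 + (-160.6)) = -1070.7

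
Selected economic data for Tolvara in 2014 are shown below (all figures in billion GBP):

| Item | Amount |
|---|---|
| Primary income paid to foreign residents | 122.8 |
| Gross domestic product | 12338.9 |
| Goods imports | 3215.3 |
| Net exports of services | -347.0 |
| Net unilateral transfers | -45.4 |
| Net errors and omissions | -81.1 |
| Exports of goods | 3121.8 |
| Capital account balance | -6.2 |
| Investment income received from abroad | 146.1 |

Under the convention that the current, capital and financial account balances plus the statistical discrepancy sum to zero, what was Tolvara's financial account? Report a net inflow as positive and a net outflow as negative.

Goods balance = 3121.8 - 3215.3 = -93.5
Services balance = -347.0
Trade balance (goods + services) = -93.5 + (-347.0) = -440.5
Net primary income = 146.1 - 122.8 = 23.3
Net secondary income = -45.4
Current account = -440.5 + 23.3 + (-45.4) = -462.6
Financial account = -(-462.6 + (-6.2) + (-81.1)) = 549.9

549.9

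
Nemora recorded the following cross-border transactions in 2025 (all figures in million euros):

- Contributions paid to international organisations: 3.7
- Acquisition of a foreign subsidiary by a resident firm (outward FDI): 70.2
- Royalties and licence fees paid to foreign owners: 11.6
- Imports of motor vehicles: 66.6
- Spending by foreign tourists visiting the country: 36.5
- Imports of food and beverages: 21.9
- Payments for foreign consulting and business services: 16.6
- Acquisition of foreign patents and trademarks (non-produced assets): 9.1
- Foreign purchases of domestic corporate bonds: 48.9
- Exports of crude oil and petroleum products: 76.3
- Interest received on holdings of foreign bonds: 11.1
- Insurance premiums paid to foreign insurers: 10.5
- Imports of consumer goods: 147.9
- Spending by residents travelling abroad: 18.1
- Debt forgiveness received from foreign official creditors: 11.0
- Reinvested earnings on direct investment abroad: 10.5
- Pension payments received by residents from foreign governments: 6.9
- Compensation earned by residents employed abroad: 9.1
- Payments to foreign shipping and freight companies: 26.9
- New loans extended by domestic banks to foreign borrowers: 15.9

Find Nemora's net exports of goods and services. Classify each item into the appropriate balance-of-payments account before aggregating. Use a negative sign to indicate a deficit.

Goods: -21.9 + 76.3 - 147.9 - 66.6 = -160.1
Services: -16.6 + 36.5 - 18.1 - 11.6 - 26.9 - 10.5 = -47.2
Trade balance = -160.1 + (-47.2) = -207.3
(Excluded from the trade balance — secondary income: contributions paid to international organisations 3.7, pension payments received by residents from foreign governments 6.9; financial account: acquisition of a foreign subsidiary by a resident firm (outward FDI) 70.2, foreign purchases of domestic corporate bonds 48.9, new loans extended by domestic banks to foreign borrowers 15.9; capital account: acquisition of foreign patents and trademarks (non-produced assets) 9.1, debt forgiveness received from foreign official creditors 11.0; primary income: interest received on holdings of foreign bonds 11.1, reinvested earnings on direct investment abroad 10.5, compensation earned by residents employed abroad 9.1.)

-207.3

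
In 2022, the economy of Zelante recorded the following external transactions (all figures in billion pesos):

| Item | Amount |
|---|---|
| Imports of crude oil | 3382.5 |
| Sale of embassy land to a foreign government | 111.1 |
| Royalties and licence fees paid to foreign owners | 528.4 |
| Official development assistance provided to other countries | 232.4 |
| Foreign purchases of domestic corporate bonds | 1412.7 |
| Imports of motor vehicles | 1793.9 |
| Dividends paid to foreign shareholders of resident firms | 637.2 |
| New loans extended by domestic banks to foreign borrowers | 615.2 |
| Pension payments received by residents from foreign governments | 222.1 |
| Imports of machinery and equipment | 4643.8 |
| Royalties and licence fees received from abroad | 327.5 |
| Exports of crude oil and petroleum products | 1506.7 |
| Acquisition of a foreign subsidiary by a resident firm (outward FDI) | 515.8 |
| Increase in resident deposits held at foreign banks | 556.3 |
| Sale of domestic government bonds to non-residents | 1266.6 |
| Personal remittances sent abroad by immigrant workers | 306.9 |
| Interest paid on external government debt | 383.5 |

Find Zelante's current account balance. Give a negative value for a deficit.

-9852.3

Goods: -1793.9 - 4643.8 + 1506.7 - 3382.5 = -8313.5
Services: -528.4 + 327.5 = -200.9
Primary income: -637.2 - 383.5 = -1020.7
Secondary income: -306.9 + 222.1 - 232.4 = -317.2
Current account = (-8313.5) + (-200.9) + (-1020.7) + (-317.2) = -9852.3
(Excluded from the current account — capital account: sale of embassy land to a foreign government 111.1; financial account: foreign purchases of domestic corporate bonds 1412.7, new loans extended by domestic banks to foreign borrowers 615.2, acquisition of a foreign subsidiary by a resident firm (outward FDI) 515.8, increase in resident deposits held at foreign banks 556.3, sale of domestic government bonds to non-residents 1266.6.)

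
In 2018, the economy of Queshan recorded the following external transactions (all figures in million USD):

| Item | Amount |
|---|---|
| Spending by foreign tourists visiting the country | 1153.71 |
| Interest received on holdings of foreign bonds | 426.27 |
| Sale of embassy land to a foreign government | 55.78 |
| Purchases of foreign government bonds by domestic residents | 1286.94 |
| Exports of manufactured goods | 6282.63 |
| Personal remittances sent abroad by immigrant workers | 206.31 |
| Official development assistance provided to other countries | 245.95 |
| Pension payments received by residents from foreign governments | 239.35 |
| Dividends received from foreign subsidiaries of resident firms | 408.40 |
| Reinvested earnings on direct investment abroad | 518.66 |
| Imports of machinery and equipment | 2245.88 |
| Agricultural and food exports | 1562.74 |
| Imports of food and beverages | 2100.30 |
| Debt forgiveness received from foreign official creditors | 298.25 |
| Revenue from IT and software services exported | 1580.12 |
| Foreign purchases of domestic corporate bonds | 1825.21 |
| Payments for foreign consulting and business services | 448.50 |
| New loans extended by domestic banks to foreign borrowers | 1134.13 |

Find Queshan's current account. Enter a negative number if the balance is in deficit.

Goods: -2245.88 + 6282.63 + 1562.74 - 2100.30 = 3499.19
Services: 1580.12 + 1153.71 - 448.50 = 2285.33
Primary income: 426.27 + 518.66 + 408.40 = 1353.33
Secondary income: -206.31 + 239.35 - 245.95 = -212.91
Current account = 3499.19 + 2285.33 + 1353.33 + (-212.91) = 6924.94
(Excluded from the current account — capital account: sale of embassy land to a foreign government 55.78, debt forgiveness received from foreign official creditors 298.25; financial account: purchases of foreign government bonds by domestic residents 1286.94, foreign purchases of domestic corporate bonds 1825.21, new loans extended by domestic banks to foreign borrowers 1134.13.)

6924.94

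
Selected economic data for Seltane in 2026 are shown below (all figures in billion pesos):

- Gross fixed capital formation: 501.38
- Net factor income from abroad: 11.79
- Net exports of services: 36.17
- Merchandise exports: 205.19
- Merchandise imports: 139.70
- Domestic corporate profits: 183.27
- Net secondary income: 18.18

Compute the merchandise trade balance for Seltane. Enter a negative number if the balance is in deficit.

Goods balance = 205.19 - 139.70 = 65.49

65.49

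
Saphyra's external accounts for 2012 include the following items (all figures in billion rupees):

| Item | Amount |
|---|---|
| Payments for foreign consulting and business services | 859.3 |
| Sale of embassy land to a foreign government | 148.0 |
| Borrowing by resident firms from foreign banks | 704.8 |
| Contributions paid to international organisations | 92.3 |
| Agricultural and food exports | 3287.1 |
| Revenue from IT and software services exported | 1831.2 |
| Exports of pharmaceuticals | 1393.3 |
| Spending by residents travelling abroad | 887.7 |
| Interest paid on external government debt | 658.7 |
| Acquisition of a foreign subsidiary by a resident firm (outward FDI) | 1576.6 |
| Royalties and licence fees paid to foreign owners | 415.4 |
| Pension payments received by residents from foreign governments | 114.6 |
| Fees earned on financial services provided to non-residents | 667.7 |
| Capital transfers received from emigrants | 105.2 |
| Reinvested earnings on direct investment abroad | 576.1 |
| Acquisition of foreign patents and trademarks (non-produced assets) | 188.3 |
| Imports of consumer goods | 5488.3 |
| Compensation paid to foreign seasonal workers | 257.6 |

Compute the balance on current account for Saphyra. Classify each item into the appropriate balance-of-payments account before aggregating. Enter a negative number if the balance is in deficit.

Goods: 3287.1 + 1393.3 - 5488.3 = -807.9
Services: 667.7 + 1831.2 - 415.4 - 859.3 - 887.7 = 336.5
Primary income: -658.7 + 576.1 - 257.6 = -340.2
Secondary income: 114.6 - 92.3 = 22.3
Current account = (-807.9) + 336.5 + (-340.2) + 22.3 = -789.3
(Excluded from the current account — capital account: sale of embassy land to a foreign government 148.0, capital transfers received from emigrants 105.2, acquisition of foreign patents and trademarks (non-produced assets) 188.3; financial account: borrowing by resident firms from foreign banks 704.8, acquisition of a foreign subsidiary by a resident firm (outward FDI) 1576.6.)

-789.3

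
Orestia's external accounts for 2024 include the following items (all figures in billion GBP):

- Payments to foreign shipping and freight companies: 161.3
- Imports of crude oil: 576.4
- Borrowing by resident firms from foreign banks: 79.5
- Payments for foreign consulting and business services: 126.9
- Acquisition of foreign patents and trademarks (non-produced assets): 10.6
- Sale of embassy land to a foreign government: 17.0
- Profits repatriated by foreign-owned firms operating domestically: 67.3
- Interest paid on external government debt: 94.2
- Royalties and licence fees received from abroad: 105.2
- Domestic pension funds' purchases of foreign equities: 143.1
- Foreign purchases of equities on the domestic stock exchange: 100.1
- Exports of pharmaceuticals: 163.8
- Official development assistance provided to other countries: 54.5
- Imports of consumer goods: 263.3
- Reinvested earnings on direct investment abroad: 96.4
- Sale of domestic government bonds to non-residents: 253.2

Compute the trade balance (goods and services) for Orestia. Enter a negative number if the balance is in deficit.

Goods: 163.8 - 263.3 - 576.4 = -675.9
Services: -161.3 - 126.9 + 105.2 = -183.0
Trade balance = -675.9 + (-183.0) = -858.9
(Excluded from the trade balance — financial account: borrowing by resident firms from foreign banks 79.5, domestic pension funds' purchases of foreign equities 143.1, foreign purchases of equities on the domestic stock exchange 100.1, sale of domestic government bonds to non-residents 253.2; capital account: acquisition of foreign patents and trademarks (non-produced assets) 10.6, sale of embassy land to a foreign government 17.0; primary income: profits repatriated by foreign-owned firms operating domestically 67.3, interest paid on external government debt 94.2, reinvested earnings on direct investment abroad 96.4; secondary income: official development assistance provided to other countries 54.5.)

-858.9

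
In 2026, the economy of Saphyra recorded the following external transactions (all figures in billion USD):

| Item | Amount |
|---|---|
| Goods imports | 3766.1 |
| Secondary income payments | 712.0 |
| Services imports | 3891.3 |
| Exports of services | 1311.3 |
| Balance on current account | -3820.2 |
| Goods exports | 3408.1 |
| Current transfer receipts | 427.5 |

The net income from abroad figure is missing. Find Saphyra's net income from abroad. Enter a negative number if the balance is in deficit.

Current account = goods balance + services balance + net primary income + net secondary income
Sum of the known components = -3222.5
Net income from abroad = CA - (known components) = -3820.2 - (-3222.5) = -597.7

-597.7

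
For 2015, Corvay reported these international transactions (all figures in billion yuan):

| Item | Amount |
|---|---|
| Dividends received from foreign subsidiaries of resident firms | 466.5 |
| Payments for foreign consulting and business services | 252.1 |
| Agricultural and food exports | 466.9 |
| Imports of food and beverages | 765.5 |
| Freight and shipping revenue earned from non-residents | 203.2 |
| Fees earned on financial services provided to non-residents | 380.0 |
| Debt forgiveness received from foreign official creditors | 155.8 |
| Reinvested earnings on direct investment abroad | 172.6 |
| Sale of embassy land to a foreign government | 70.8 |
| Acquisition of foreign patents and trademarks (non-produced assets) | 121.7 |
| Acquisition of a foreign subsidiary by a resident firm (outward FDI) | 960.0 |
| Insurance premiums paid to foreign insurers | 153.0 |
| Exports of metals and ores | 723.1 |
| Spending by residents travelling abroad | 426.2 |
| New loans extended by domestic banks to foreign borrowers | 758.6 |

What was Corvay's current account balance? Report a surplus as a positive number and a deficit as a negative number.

Goods: 466.9 + 723.1 - 765.5 = 424.5
Services: 203.2 + 380.0 - 426.2 - 252.1 - 153.0 = -248.1
Primary income: 172.6 + 466.5 = 639.1
Current account = 424.5 + (-248.1) + 639.1 = 815.5
(Excluded from the current account — capital account: debt forgiveness received from foreign official creditors 155.8, sale of embassy land to a foreign government 70.8, acquisition of foreign patents and trademarks (non-produced assets) 121.7; financial account: acquisition of a foreign subsidiary by a resident firm (outward FDI) 960.0, new loans extended by domestic banks to foreign borrowers 758.6.)

815.5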